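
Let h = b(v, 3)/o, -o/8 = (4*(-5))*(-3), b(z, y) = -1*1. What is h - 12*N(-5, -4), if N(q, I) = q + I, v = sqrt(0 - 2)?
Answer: 51841/480 ≈ 108.00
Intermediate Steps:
v = I*sqrt(2) (v = sqrt(-2) = I*sqrt(2) ≈ 1.4142*I)
b(z, y) = -1
o = -480 (o = -8*4*(-5)*(-3) = -(-160)*(-3) = -8*60 = -480)
h = 1/480 (h = -1/(-480) = -1*(-1/480) = 1/480 ≈ 0.0020833)
N(q, I) = I + q
h - 12*N(-5, -4) = 1/480 - 12*(-4 - 5) = 1/480 - 12*(-9) = 1/480 + 108 = 51841/480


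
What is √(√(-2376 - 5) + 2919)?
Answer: √(2919 + I*√2381) ≈ 54.03 + 0.4516*I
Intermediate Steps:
√(√(-2376 - 5) + 2919) = √(√(-2381) + 2919) = √(I*√2381 + 2919) = √(2919 + I*√2381)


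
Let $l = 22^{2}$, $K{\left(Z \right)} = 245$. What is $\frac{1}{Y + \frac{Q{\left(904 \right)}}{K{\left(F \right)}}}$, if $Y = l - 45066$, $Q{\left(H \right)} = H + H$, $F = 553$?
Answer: $- \frac{245}{10920782} \approx -2.2434 \cdot 10^{-5}$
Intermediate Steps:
$Q{\left(H \right)} = 2 H$
$l = 484$
$Y = -44582$ ($Y = 484 - 45066 = -44582$)
$\frac{1}{Y + \frac{Q{\left(904 \right)}}{K{\left(F \right)}}} = \frac{1}{-44582 + \frac{2 \cdot 904}{245}} = \frac{1}{-44582 + 1808 \cdot \frac{1}{245}} = \frac{1}{-44582 + \frac{1808}{245}} = \frac{1}{- \frac{10920782}{245}} = - \frac{245}{10920782}$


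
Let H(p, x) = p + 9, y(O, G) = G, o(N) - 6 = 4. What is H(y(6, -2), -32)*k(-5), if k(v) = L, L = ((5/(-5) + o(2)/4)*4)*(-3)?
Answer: -126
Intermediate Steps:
o(N) = 10 (o(N) = 6 + 4 = 10)
H(p, x) = 9 + p
L = -18 (L = ((5/(-5) + 10/4)*4)*(-3) = ((5*(-⅕) + 10*(¼))*4)*(-3) = ((-1 + 5/2)*4)*(-3) = ((3/2)*4)*(-3) = 6*(-3) = -18)
k(v) = -18
H(y(6, -2), -32)*k(-5) = (9 - 2)*(-18) = 7*(-18) = -126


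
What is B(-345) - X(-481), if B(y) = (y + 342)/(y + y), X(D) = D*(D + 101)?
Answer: -42039399/230 ≈ -1.8278e+5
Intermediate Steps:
X(D) = D*(101 + D)
B(y) = (342 + y)/(2*y) (B(y) = (342 + y)/((2*y)) = (342 + y)*(1/(2*y)) = (342 + y)/(2*y))
B(-345) - X(-481) = (½)*(342 - 345)/(-345) - (-481)*(101 - 481) = (½)*(-1/345)*(-3) - (-481)*(-380) = 1/230 - 1*182780 = 1/230 - 182780 = -42039399/230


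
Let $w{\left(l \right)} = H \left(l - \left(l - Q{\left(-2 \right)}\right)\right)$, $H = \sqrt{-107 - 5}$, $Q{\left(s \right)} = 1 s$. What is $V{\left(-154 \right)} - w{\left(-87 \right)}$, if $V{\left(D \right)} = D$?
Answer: $-154 + 8 i \sqrt{7} \approx -154.0 + 21.166 i$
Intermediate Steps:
$Q{\left(s \right)} = s$
$H = 4 i \sqrt{7}$ ($H = \sqrt{-112} = 4 i \sqrt{7} \approx 10.583 i$)
$w{\left(l \right)} = - 8 i \sqrt{7}$ ($w{\left(l \right)} = 4 i \sqrt{7} \left(l - \left(2 + l\right)\right) = 4 i \sqrt{7} \left(-2\right) = - 8 i \sqrt{7}$)
$V{\left(-154 \right)} - w{\left(-87 \right)} = -154 - - 8 i \sqrt{7} = -154 + 8 i \sqrt{7}$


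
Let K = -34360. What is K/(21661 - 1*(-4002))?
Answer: -34360/25663 ≈ -1.3389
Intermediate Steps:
K/(21661 - 1*(-4002)) = -34360/(21661 - 1*(-4002)) = -34360/(21661 + 4002) = -34360/25663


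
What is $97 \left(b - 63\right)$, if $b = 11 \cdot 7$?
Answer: $1358$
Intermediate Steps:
$b = 77$
$97 \left(b - 63\right) = 97 \left(77 - 63\right) = 97 \cdot 14 = 1358$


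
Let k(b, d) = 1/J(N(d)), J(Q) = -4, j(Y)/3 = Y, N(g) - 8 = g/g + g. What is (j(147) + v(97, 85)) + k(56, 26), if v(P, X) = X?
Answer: 2103/4 ≈ 525.75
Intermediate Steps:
N(g) = 9 + g (N(g) = 8 + (g/g + g) = 8 + (1 + g) = 9 + g)
j(Y) = 3*Y
k(b, d) = -1/4 (k(b, d) = 1/(-4) = -1/4)
(j(147) + v(97, 85)) + k(56, 26) = (3*147 + 85) - 1/4 = (441 + 85) - 1/4 = 526 - 1/4 = 2103/4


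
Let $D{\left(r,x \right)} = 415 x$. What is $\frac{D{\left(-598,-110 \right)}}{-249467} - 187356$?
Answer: $- \frac{46739093602}{249467} \approx -1.8736 \cdot 10^{5}$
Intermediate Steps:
$\frac{D{\left(-598,-110 \right)}}{-249467} - 187356 = \frac{415 \left(-110\right)}{-249467} - 187356 = \left(-45650\right) \left(- \frac{1}{249467}\right) - 187356 = \frac{45650}{249467} - 187356 = - \frac{46739093602}{249467}$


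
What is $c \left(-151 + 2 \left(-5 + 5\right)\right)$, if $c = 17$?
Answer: $-2567$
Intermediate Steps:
$c \left(-151 + 2 \left(-5 + 5\right)\right) = 17 \left(-151 + 2 \left(-5 + 5\right)\right) = 17 \left(-151 + 2 \cdot 0\right) = 17 \left(-151 + 0\right) = 17 \left(-151\right) = -2567$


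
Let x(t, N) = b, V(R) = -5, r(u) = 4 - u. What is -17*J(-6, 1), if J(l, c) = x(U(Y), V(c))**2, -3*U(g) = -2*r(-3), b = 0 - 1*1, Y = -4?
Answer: -17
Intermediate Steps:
b = -1 (b = 0 - 1 = -1)
U(g) = 14/3 (U(g) = -(-2)*(4 - 1*(-3))/3 = -(-2)*(4 + 3)/3 = -(-2)*7/3 = -1/3*(-14) = 14/3)
x(t, N) = -1
J(l, c) = 1 (J(l, c) = (-1)**2 = 1)
-17*J(-6, 1) = -17*1 = -17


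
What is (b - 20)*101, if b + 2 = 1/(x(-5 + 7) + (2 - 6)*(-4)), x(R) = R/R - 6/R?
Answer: -31007/14 ≈ -2214.8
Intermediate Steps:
x(R) = 1 - 6/R
b = -27/14 (b = -2 + 1/((-6 + (-5 + 7))/(-5 + 7) + (2 - 6)*(-4)) = -2 + 1/((-6 + 2)/2 - 4*(-4)) = -2 + 1/((½)*(-4) + 16) = -2 + 1/(-2 + 16) = -2 + 1/14 = -27/14 ≈ -1.9286)
(b - 20)*101 = (-27/14 - 20)*101 = -307/14*101 = -31007/14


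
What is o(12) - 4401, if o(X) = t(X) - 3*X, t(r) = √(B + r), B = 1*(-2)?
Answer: -4437 + √10 ≈ -4433.8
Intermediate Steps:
B = -2
t(r) = √(-2 + r)
o(X) = √(-2 + X) - 3*X
o(12) - 4401 = (√(-2 + 12) - 3*12) - 4401 = (√10 - 36) - 4401 = (-36 + √10) - 4401 = -4437 + √10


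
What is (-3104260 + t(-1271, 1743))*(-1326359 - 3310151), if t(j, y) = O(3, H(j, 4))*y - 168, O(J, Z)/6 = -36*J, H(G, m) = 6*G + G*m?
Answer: 19630482596920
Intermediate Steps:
O(J, Z) = -216*J (O(J, Z) = 6*(-36*J) = -216*J)
t(j, y) = -168 - 648*y (t(j, y) = (-216*3)*y - 168 = -648*y - 168 = -168 - 648*y)
(-3104260 + t(-1271, 1743))*(-1326359 - 3310151) = (-3104260 + (-168 - 648*1743))*(-1326359 - 3310151) = (-3104260 + (-168 - 1129464))*(-4636510) = (-3104260 - 1129632)*(-4636510) = -4233892*(-4636510) = 19630482596920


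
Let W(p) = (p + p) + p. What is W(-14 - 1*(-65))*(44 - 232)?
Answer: -28764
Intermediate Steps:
W(p) = 3*p (W(p) = 2*p + p = 3*p)
W(-14 - 1*(-65))*(44 - 232) = (3*(-14 - 1*(-65)))*(44 - 232) = (3*(-14 + 65))*(-188) = (3*51)*(-188) = 153*(-188) = -28764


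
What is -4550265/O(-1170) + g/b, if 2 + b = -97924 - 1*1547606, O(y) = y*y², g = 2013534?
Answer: -17874525687089/14641696906200 ≈ -1.2208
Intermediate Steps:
O(y) = y³
b = -1645532 (b = -2 + (-97924 - 1*1547606) = -2 + (-97924 - 1547606) = -2 - 1645530 = -1645532)
-4550265/O(-1170) + g/b = -4550265/((-1170)³) + 2013534/(-1645532) = -4550265/(-1601613000) + 2013534*(-1/1645532) = -4550265*(-1/1601613000) - 1006767/822766 = 101117/35591400 - 1006767/822766 = -17874525687089/14641696906200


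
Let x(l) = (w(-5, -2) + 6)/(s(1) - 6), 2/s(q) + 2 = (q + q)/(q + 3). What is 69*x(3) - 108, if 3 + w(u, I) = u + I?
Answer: -774/11 ≈ -70.364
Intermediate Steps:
w(u, I) = -3 + I + u (w(u, I) = -3 + (u + I) = -3 + (I + u) = -3 + I + u)
s(q) = 2/(-2 + 2*q/(3 + q)) (s(q) = 2/(-2 + (q + q)/(q + 3)) = 2/(-2 + (2*q)/(3 + q)) = 2/(-2 + 2*q/(3 + q)))
x(l) = 6/11 (x(l) = ((-3 - 2 - 5) + 6)/((-1 - ⅓*1) - 6) = (-10 + 6)/((-1 - ⅓) - 6) = -4/(-4/3 - 6) = -4/(-22/3) = -4*(-3/22) = 6/11)
69*x(3) - 108 = 69*(6/11) - 108 = 414/11 - 108 = -774/11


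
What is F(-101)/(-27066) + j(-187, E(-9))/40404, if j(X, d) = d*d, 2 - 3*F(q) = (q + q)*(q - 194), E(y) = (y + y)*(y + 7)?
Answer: 8053930/10515141 ≈ 0.76594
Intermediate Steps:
E(y) = 2*y*(7 + y) (E(y) = (2*y)*(7 + y) = 2*y*(7 + y))
F(q) = ⅔ - 2*q*(-194 + q)/3 (F(q) = ⅔ - (q + q)*(q - 194)/3 = ⅔ - 2*q*(-194 + q)/3)
j(X, d) = d²
F(-101)/(-27066) + j(-187, E(-9))/40404 = (⅔ - ⅔*(-101)² + (388/3)*(-101))/(-27066) + (2*(-9)*(7 - 9))²/40404 = (⅔ - ⅔*10201 - 39188/3)*(-1/27066) + (2*(-9)*(-2))²*(1/40404) = (⅔ - 20402/3 - 39188/3)*(-1/27066) + 36²*(1/40404) = -59588/3*(-1/27066) + 1296*(1/40404) = 29794/40599 + 108/3367 = 8053930/10515141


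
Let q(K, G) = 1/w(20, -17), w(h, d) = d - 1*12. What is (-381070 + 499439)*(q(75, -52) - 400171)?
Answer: -1373667510240/29 ≈ -4.7368e+10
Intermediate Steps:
w(h, d) = -12 + d (w(h, d) = d - 12 = -12 + d)
q(K, G) = -1/29 (q(K, G) = 1/(-12 - 17) = 1/(-29) = -1/29)
(-381070 + 499439)*(q(75, -52) - 400171) = (-381070 + 499439)*(-1/29 - 400171) = 118369*(-11604960/29) = -1373667510240/29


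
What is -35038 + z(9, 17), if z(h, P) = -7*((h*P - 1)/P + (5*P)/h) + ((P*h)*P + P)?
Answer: -4979951/153 ≈ -32549.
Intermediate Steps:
z(h, P) = P + h*P**2 - 35*P/h - 7*(-1 + P*h)/P (z(h, P) = -7*((P*h - 1)/P + 5*P/h) + (h*P**2 + P) = -7*((-1 + P*h)/P + 5*P/h) + (P + h*P**2) = (-35*P/h - 7*(-1 + P*h)/P) + (P + h*P**2) = P + h*P**2 - 35*P/h - 7*(-1 + P*h)/P)
-35038 + z(9, 17) = -35038 + (17 - 7*9 + 7/17 + 9*17**2 - 35*17/9) = -35038 + (17 - 63 + 7*(1/17) + 9*289 - 35*17*1/9) = -35038 + (17 - 63 + 7/17 + 2601 - 595/9) = -35038 + 380863/153 = -4979951/153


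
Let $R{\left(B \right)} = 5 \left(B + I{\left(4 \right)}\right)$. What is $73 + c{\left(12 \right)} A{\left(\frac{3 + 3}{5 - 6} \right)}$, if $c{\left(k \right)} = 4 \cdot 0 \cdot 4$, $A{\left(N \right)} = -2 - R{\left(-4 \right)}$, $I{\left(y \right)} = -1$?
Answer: $73$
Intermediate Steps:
$R{\left(B \right)} = -5 + 5 B$ ($R{\left(B \right)} = 5 \left(B - 1\right) = 5 \left(-1 + B\right) = -5 + 5 B$)
$A{\left(N \right)} = 23$ ($A{\left(N \right)} = -2 - \left(-5 + 5 \left(-4\right)\right) = -2 - \left(-5 - 20\right) = -2 - -25 = -2 + 25 = 23$)
$c{\left(k \right)} = 0$ ($c{\left(k \right)} = 0 \cdot 4 = 0$)
$73 + c{\left(12 \right)} A{\left(\frac{3 + 3}{5 - 6} \right)} = 73 + 0 \cdot 23 = 73 + 0 = 73$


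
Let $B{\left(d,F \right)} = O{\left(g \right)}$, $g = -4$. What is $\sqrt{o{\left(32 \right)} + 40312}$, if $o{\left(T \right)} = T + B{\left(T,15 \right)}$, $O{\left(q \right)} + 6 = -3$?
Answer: $\sqrt{40335} \approx 200.84$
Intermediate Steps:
$O{\left(q \right)} = -9$ ($O{\left(q \right)} = -6 - 3 = -9$)
$B{\left(d,F \right)} = -9$
$o{\left(T \right)} = -9 + T$ ($o{\left(T \right)} = T - 9 = -9 + T$)
$\sqrt{o{\left(32 \right)} + 40312} = \sqrt{\left(-9 + 32\right) + 40312} = \sqrt{23 + 40312} = \sqrt{40335}$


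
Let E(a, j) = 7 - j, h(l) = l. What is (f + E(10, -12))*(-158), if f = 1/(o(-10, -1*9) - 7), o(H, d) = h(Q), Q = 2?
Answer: -14852/5 ≈ -2970.4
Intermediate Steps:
o(H, d) = 2
f = -1/5 (f = 1/(2 - 7) = 1/(-5) = -1/5 ≈ -0.20000)
(f + E(10, -12))*(-158) = (-1/5 + (7 - 1*(-12)))*(-158) = (-1/5 + (7 + 12))*(-158) = (-1/5 + 19)*(-158) = (94/5)*(-158) = -14852/5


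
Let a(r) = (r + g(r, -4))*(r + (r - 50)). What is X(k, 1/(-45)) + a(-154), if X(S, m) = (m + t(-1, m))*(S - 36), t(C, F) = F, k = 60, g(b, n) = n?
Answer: 848444/15 ≈ 56563.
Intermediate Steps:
a(r) = (-50 + 2*r)*(-4 + r) (a(r) = (r - 4)*(r + (r - 50)) = (-4 + r)*(r + (-50 + r)) = (-4 + r)*(-50 + 2*r) = (-50 + 2*r)*(-4 + r))
X(S, m) = 2*m*(-36 + S) (X(S, m) = (m + m)*(S - 36) = (2*m)*(-36 + S) = 2*m*(-36 + S))
X(k, 1/(-45)) + a(-154) = 2*(-36 + 60)/(-45) + (200 - 58*(-154) + 2*(-154)²) = 2*(-1/45)*24 + (200 + 8932 + 2*23716) = -16/15 + (200 + 8932 + 47432) = -16/15 + 56564 = 848444/15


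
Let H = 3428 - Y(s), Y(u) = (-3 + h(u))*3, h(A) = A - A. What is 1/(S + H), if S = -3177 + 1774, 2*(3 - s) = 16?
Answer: 1/2034 ≈ 0.00049164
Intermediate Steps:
h(A) = 0
s = -5 (s = 3 - ½*16 = 3 - 8 = -5)
Y(u) = -9 (Y(u) = (-3 + 0)*3 = -3*3 = -9)
S = -1403
H = 3437 (H = 3428 - 1*(-9) = 3428 + 9 = 3437)
1/(S + H) = 1/(-1403 + 3437) = 1/2034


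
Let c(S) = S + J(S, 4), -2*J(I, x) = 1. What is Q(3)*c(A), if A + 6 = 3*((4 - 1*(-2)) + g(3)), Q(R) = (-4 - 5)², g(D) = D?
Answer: 3321/2 ≈ 1660.5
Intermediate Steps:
Q(R) = 81 (Q(R) = (-9)² = 81)
J(I, x) = -½ (J(I, x) = -½*1 = -½)
A = 21 (A = -6 + 3*((4 - 1*(-2)) + 3) = -6 + 3*((4 + 2) + 3) = -6 + 3*(6 + 3) = -6 + 3*9 = -6 + 27 = 21)
c(S) = -½ + S (c(S) = S - ½ = -½ + S)
Q(3)*c(A) = 81*(-½ + 21) = 81*(41/2) = 3321/2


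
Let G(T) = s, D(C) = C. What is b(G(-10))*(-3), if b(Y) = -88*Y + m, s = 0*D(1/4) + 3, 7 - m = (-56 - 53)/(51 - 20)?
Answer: 23574/31 ≈ 760.45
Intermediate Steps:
m = 326/31 (m = 7 - (-56 - 53)/(51 - 20) = 7 - (-109)/31 = 7 - 1*(-109/31) = 7 + 109/31 = 326/31 ≈ 10.516)
s = 3 (s = 0/4 + 3 = 0*(¼) + 3 = 0 + 3 = 3)
G(T) = 3
b(Y) = 326/31 - 88*Y (b(Y) = -88*Y + 326/31 = 326/31 - 88*Y)
b(G(-10))*(-3) = (326/31 - 88*3)*(-3) = (326/31 - 264)*(-3) = -7858/31*(-3) = 23574/31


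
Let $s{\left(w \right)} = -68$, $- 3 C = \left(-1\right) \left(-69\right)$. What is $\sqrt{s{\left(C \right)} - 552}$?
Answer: $2 i \sqrt{155} \approx 24.9 i$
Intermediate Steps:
$C = -23$ ($C = - \frac{\left(-1\right) \left(-69\right)}{3} = \left(- \frac{1}{3}\right) 69 = -23$)
$\sqrt{s{\left(C \right)} - 552} = \sqrt{-68 - 552} = \sqrt{-620} = 2 i \sqrt{155}$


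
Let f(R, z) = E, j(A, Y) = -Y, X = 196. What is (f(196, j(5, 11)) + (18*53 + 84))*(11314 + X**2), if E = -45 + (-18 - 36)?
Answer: 46696470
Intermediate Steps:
E = -99 (E = -45 - 54 = -99)
f(R, z) = -99
(f(196, j(5, 11)) + (18*53 + 84))*(11314 + X**2) = (-99 + (18*53 + 84))*(11314 + 196**2) = (-99 + (954 + 84))*(11314 + 38416) = (-99 + 1038)*49730 = 939*49730 = 46696470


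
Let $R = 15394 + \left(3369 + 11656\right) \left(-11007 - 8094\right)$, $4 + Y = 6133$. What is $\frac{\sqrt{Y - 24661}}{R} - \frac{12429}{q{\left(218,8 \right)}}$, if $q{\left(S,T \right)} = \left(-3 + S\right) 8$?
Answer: $- \frac{12429}{1720} - \frac{2 i \sqrt{4633}}{286977131} \approx -7.2262 - 4.7437 \cdot 10^{-7} i$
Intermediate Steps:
$Y = 6129$ ($Y = -4 + 6133 = 6129$)
$R = -286977131$ ($R = 15394 + 15025 \left(-19101\right) = 15394 - 286992525 = -286977131$)
$q{\left(S,T \right)} = -24 + 8 S$
$\frac{\sqrt{Y - 24661}}{R} - \frac{12429}{q{\left(218,8 \right)}} = \frac{\sqrt{6129 - 24661}}{-286977131} - \frac{12429}{-24 + 8 \cdot 218} = \sqrt{-18532} \left(- \frac{1}{286977131}\right) - \frac{12429}{-24 + 1744} = 2 i \sqrt{4633} \left(- \frac{1}{286977131}\right) - \frac{12429}{1720} = - \frac{2 i \sqrt{4633}}{286977131} - \frac{12429}{1720} = - \frac{12429}{1720} - \frac{2 i \sqrt{4633}}{286977131}$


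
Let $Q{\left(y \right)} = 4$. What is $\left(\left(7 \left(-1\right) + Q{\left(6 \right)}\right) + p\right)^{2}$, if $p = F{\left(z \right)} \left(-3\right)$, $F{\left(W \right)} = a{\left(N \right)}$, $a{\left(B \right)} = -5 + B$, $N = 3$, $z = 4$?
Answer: $9$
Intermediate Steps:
$F{\left(W \right)} = -2$ ($F{\left(W \right)} = -5 + 3 = -2$)
$p = 6$ ($p = \left(-2\right) \left(-3\right) = 6$)
$\left(\left(7 \left(-1\right) + Q{\left(6 \right)}\right) + p\right)^{2} = \left(\left(7 \left(-1\right) + 4\right) + 6\right)^{2} = \left(\left(-7 + 4\right) + 6\right)^{2} = \left(-3 + 6\right)^{2} = 3^{2} = 9$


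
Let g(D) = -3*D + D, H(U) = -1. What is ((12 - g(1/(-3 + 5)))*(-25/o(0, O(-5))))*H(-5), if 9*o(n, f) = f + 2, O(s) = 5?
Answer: 2925/7 ≈ 417.86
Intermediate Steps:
o(n, f) = 2/9 + f/9 (o(n, f) = (f + 2)/9 = (2 + f)/9 = 2/9 + f/9)
g(D) = -2*D
((12 - g(1/(-3 + 5)))*(-25/o(0, O(-5))))*H(-5) = ((12 - (-2)/(-3 + 5))*(-25/(2/9 + (⅑)*5)))*(-1) = ((12 - (-2)/2)*(-25/(2/9 + 5/9)))*(-1) = ((12 - (-2)/2)*(-25/7/9))*(-1) = ((12 - 1*(-1))*(-25*9/7))*(-1) = ((12 + 1)*(-225/7))*(-1) = (13*(-225/7))*(-1) = -2925/7*(-1) = 2925/7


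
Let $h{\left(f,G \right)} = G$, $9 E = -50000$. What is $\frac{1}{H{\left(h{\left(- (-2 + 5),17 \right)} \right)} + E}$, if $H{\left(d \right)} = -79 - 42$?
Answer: $- \frac{9}{51089} \approx -0.00017616$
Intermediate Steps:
$E = - \frac{50000}{9}$ ($E = \frac{1}{9} \left(-50000\right) = - \frac{50000}{9} \approx -5555.6$)
$H{\left(d \right)} = -121$
$\frac{1}{H{\left(h{\left(- (-2 + 5),17 \right)} \right)} + E} = \frac{1}{-121 - \frac{50000}{9}} = \frac{1}{- \frac{51089}{9}} = - \frac{9}{51089}$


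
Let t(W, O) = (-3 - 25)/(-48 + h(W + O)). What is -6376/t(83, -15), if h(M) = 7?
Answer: -65354/7 ≈ -9336.3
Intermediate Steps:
t(W, O) = 28/41 (t(W, O) = (-3 - 25)/(-48 + 7) = -28/(-41) = -28*(-1/41) = 28/41)
-6376/t(83, -15) = -6376/28/41 = -6376*41/28 = -65354/7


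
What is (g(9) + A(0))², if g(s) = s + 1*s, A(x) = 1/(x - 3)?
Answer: 2809/9 ≈ 312.11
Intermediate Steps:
A(x) = 1/(-3 + x)
g(s) = 2*s (g(s) = s + s = 2*s)
(g(9) + A(0))² = (2*9 + 1/(-3 + 0))² = (18 + 1/(-3))² = (18 - ⅓)² = (53/3)² = 2809/9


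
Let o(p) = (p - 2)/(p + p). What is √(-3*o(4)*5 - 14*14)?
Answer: I*√799/2 ≈ 14.133*I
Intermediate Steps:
o(p) = (-2 + p)/(2*p) (o(p) = (-2 + p)/((2*p)) = (-2 + p)*(1/(2*p)) = (-2 + p)/(2*p))
√(-3*o(4)*5 - 14*14) = √(-3*(-2 + 4)/(2*4)*5 - 14*14) = √(-3*2/(2*4)*5 - 196) = √(-3*¼*5 - 196) = √(-¾*5 - 196) = √(-15/4 - 196) = √(-799/4) = I*√799/2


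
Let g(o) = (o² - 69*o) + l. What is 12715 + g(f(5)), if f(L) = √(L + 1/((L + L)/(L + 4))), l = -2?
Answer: 127189/10 - 69*√590/10 ≈ 12551.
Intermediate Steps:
f(L) = √(L + (4 + L)/(2*L)) (f(L) = √(L + 1/((2*L)/(4 + L))) = √(L + 1/(2*L/(4 + L))) = √(L + (4 + L)/(2*L)))
g(o) = -2 + o² - 69*o (g(o) = (o² - 69*o) - 2 = -2 + o² - 69*o)
12715 + g(f(5)) = 12715 + (-2 + (√(2 + 4*5 + 8/5)/2)² - 69*√(2 + 4*5 + 8/5)/2) = 12715 + (-2 + (√(2 + 20 + 8*(⅕))/2)² - 69*√(2 + 20 + 8*(⅕))/2) = 12715 + (-2 + (√(2 + 20 + 8/5)/2)² - 69*√(2 + 20 + 8/5)/2) = 12715 + (-2 + (√(118/5)/2)² - 69*√(118/5)/2) = 12715 + (-2 + ((√590/5)/2)² - 69*√590/5/2) = 12715 + (-2 + (√590/10)² - 69*√590/10) = 12715 + (-2 + 59/10 - 69*√590/10) = 12715 + (39/10 - 69*√590/10) = 127189/10 - 69*√590/10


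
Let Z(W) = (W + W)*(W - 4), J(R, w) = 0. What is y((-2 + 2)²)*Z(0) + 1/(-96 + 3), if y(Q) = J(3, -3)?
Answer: -1/93 ≈ -0.010753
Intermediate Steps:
Z(W) = 2*W*(-4 + W) (Z(W) = (2*W)*(-4 + W) = 2*W*(-4 + W))
y(Q) = 0
y((-2 + 2)²)*Z(0) + 1/(-96 + 3) = 0*(2*0*(-4 + 0)) + 1/(-96 + 3) = 0*(2*0*(-4)) + 1/(-93) = 0*0 - 1/93 = 0 - 1/93 = -1/93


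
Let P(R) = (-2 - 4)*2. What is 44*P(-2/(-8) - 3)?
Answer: -528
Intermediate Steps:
P(R) = -12 (P(R) = -6*2 = -12)
44*P(-2/(-8) - 3) = 44*(-12) = -528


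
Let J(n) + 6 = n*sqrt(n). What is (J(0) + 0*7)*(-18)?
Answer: 108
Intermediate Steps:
J(n) = -6 + n**(3/2) (J(n) = -6 + n*sqrt(n) = -6 + n**(3/2))
(J(0) + 0*7)*(-18) = ((-6 + 0**(3/2)) + 0*7)*(-18) = ((-6 + 0) + 0)*(-18) = (-6 + 0)*(-18) = -6*(-18) = 108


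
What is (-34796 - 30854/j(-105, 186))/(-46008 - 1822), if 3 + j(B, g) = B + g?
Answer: 1372471/1865370 ≈ 0.73576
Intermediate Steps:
j(B, g) = -3 + B + g (j(B, g) = -3 + (B + g) = -3 + B + g)
(-34796 - 30854/j(-105, 186))/(-46008 - 1822) = (-34796 - 30854/(-3 - 105 + 186))/(-46008 - 1822) = (-34796 - 30854/78)/(-47830) = (-34796 - 30854*1/78)*(-1/47830) = (-34796 - 15427/39)*(-1/47830) = -1372471/39*(-1/47830) = 1372471/1865370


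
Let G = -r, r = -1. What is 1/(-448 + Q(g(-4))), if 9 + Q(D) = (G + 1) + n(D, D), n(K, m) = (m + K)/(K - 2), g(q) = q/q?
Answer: -1/457 ≈ -0.0021882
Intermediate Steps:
g(q) = 1
n(K, m) = (K + m)/(-2 + K)
G = 1 (G = -1*(-1) = 1)
Q(D) = -7 + 2*D/(-2 + D) (Q(D) = -9 + ((1 + 1) + (D + D)/(-2 + D)) = -9 + (2 + (2*D)/(-2 + D)) = -9 + (2 + 2*D/(-2 + D)) = -7 + 2*D/(-2 + D))
1/(-448 + Q(g(-4))) = 1/(-448 + (14 - 5*1)/(-2 + 1)) = 1/(-448 + (14 - 5)/(-1)) = 1/(-448 - 1*9) = 1/(-448 - 9) = 1/(-457) = -1/457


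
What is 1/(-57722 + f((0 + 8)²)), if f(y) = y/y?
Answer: -1/57721 ≈ -1.7325e-5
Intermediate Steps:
f(y) = 1
1/(-57722 + f((0 + 8)²)) = 1/(-57722 + 1) = 1/(-57721) = -1/57721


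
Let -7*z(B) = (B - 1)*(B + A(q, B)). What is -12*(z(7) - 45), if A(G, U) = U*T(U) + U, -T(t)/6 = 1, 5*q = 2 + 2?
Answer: 252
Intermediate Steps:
q = 4/5 (q = (2 + 2)/5 = (1/5)*4 = 4/5 ≈ 0.80000)
T(t) = -6 (T(t) = -6*1 = -6)
A(G, U) = -5*U (A(G, U) = U*(-6) + U = -6*U + U = -5*U)
z(B) = 4*B*(-1 + B)/7 (z(B) = -(B - 1)*(B - 5*B)/7 = -(-1 + B)*(-4*B)/7 = -(-4)*B*(-1 + B)/7 = 4*B*(-1 + B)/7)
-12*(z(7) - 45) = -12*((4/7)*7*(-1 + 7) - 45) = -12*((4/7)*7*6 - 45) = -12*(24 - 45) = -12*(-21) = 252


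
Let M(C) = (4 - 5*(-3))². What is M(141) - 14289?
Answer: -13928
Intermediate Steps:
M(C) = 361 (M(C) = (4 + 15)² = 19² = 361)
M(141) - 14289 = 361 - 14289 = -13928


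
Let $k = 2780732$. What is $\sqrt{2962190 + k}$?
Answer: $\sqrt{5742922} \approx 2396.4$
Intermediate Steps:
$\sqrt{2962190 + k} = \sqrt{2962190 + 2780732} = \sqrt{5742922}$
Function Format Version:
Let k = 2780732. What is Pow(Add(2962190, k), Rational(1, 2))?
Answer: Pow(5742922, Rational(1, 2)) ≈ 2396.4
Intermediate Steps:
Pow(Add(2962190, k), Rational(1, 2)) = Pow(Add(2962190, 2780732), Rational(1, 2)) = Pow(5742922, Rational(1, 2))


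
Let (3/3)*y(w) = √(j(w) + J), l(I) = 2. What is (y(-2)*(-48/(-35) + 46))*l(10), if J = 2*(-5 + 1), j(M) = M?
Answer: 3316*I*√10/35 ≈ 299.6*I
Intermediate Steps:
J = -8 (J = 2*(-4) = -8)
y(w) = √(-8 + w) (y(w) = √(w - 8) = √(-8 + w))
(y(-2)*(-48/(-35) + 46))*l(10) = (√(-8 - 2)*(-48/(-35) + 46))*2 = (√(-10)*(-48*(-1/35) + 46))*2 = ((I*√10)*(48/35 + 46))*2 = ((I*√10)*(1658/35))*2 = (1658*I*√10/35)*2 = 3316*I*√10/35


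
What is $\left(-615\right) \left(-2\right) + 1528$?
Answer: $2758$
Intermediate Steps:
$\left(-615\right) \left(-2\right) + 1528 = 1230 + 1528 = 2758$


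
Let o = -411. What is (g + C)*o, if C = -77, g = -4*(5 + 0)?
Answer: 39867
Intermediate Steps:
g = -20 (g = -4*5 = -20)
(g + C)*o = (-20 - 77)*(-411) = -97*(-411) = 39867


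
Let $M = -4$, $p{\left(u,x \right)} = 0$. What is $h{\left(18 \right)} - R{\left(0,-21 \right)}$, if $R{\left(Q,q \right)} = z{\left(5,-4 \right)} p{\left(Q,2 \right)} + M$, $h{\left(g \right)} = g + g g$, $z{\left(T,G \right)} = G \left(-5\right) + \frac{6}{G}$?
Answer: $346$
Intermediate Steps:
$z{\left(T,G \right)} = - 5 G + \frac{6}{G}$
$h{\left(g \right)} = g + g^{2}$
$R{\left(Q,q \right)} = -4$ ($R{\left(Q,q \right)} = \left(\left(-5\right) \left(-4\right) + \frac{6}{-4}\right) 0 - 4 = \left(20 + 6 \left(- \frac{1}{4}\right)\right) 0 - 4 = \left(20 - \frac{3}{2}\right) 0 - 4 = \frac{37}{2} \cdot 0 - 4 = 0 - 4 = -4$)
$h{\left(18 \right)} - R{\left(0,-21 \right)} = 18 \left(1 + 18\right) - -4 = 18 \cdot 19 + 4 = 342 + 4 = 346$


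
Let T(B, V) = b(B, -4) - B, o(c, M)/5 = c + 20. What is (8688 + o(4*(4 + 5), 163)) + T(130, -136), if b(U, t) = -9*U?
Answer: 7668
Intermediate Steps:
o(c, M) = 100 + 5*c (o(c, M) = 5*(c + 20) = 5*(20 + c) = 100 + 5*c)
T(B, V) = -10*B (T(B, V) = -9*B - B = -10*B)
(8688 + o(4*(4 + 5), 163)) + T(130, -136) = (8688 + (100 + 5*(4*(4 + 5)))) - 10*130 = (8688 + (100 + 5*(4*9))) - 1300 = (8688 + (100 + 5*36)) - 1300 = (8688 + (100 + 180)) - 1300 = (8688 + 280) - 1300 = 8968 - 1300 = 7668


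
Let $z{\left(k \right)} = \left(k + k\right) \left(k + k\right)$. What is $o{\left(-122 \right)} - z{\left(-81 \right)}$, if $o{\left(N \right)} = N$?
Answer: $-26366$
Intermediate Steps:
$z{\left(k \right)} = 4 k^{2}$ ($z{\left(k \right)} = 2 k 2 k = 4 k^{2}$)
$o{\left(-122 \right)} - z{\left(-81 \right)} = -122 - 4 \left(-81\right)^{2} = -122 - 4 \cdot 6561 = -122 - 26244 = -26366$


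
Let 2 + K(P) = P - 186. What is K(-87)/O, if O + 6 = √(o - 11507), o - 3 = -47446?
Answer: 275/9831 + 1375*I*√262/19662 ≈ 0.027973 + 1.1319*I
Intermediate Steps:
o = -47443 (o = 3 - 47446 = -47443)
K(P) = -188 + P (K(P) = -2 + (P - 186) = -2 + (-186 + P) = -188 + P)
O = -6 + 15*I*√262 (O = -6 + √(-47443 - 11507) = -6 + √(-58950) = -6 + 15*I*√262 ≈ -6.0 + 242.8*I)
K(-87)/O = (-188 - 87)/(-6 + 15*I*√262) = -275/(-6 + 15*I*√262)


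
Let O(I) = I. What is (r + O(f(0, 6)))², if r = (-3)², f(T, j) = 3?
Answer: 144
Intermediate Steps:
r = 9
(r + O(f(0, 6)))² = (9 + 3)² = 12² = 144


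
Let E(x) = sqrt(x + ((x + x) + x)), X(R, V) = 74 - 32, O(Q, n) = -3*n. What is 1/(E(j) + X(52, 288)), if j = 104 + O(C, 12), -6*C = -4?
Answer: 21/746 - sqrt(17)/373 ≈ 0.017096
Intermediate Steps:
C = 2/3 (C = -1/6*(-4) = 2/3 ≈ 0.66667)
j = 68 (j = 104 - 3*12 = 104 - 36 = 68)
X(R, V) = 42
E(x) = 2*sqrt(x) (E(x) = sqrt(x + (2*x + x)) = sqrt(x + 3*x) = sqrt(4*x) = 2*sqrt(x))
1/(E(j) + X(52, 288)) = 1/(2*sqrt(68) + 42) = 1/(2*(2*sqrt(17)) + 42) = 1/(4*sqrt(17) + 42) = 1/(42 + 4*sqrt(17))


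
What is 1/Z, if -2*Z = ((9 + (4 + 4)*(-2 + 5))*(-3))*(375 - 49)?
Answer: 1/16137 ≈ 6.1969e-5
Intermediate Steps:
Z = 16137 (Z = -(9 + (4 + 4)*(-2 + 5))*(-3)*(375 - 49)/2 = -(9 + 8*3)*(-3)*326/2 = -(9 + 24)*(-3)*326/2 = -33*(-3)*326/2 = -(-99)*326/2 = -½*(-32274) = 16137)
1/Z = 1/16137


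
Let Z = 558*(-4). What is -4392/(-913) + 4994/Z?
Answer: 2621711/1018908 ≈ 2.5731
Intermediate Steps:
Z = -2232
-4392/(-913) + 4994/Z = -4392/(-913) + 4994/(-2232) = -4392*(-1/913) + 4994*(-1/2232) = 4392/913 - 2497/1116 = 2621711/1018908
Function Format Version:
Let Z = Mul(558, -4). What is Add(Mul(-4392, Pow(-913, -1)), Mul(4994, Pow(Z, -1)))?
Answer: Rational(2621711, 1018908) ≈ 2.5731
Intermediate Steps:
Z = -2232
Add(Mul(-4392, Pow(-913, -1)), Mul(4994, Pow(Z, -1))) = Add(Mul(-4392, Pow(-913, -1)), Mul(4994, Pow(-2232, -1))) = Add(Mul(-4392, Rational(-1, 913)), Mul(4994, Rational(-1, 2232))) = Add(Rational(4392, 913), Rational(-2497, 1116)) = Rational(2621711, 1018908)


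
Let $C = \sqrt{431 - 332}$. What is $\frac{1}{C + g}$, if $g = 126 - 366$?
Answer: $- \frac{80}{19167} - \frac{\sqrt{11}}{19167} \approx -0.0043469$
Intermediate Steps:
$C = 3 \sqrt{11}$ ($C = \sqrt{99} = 3 \sqrt{11} \approx 9.9499$)
$g = -240$
$\frac{1}{C + g} = \frac{1}{3 \sqrt{11} - 240} = \frac{1}{-240 + 3 \sqrt{11}}$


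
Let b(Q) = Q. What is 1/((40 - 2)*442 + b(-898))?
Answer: 1/15898 ≈ 6.2901e-5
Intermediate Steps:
1/((40 - 2)*442 + b(-898)) = 1/((40 - 2)*442 - 898) = 1/(38*442 - 898) = 1/(16796 - 898) = 1/15898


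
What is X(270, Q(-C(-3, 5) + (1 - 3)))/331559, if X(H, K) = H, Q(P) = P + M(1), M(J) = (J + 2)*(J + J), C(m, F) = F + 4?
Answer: 270/331559 ≈ 0.00081433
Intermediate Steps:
C(m, F) = 4 + F
M(J) = 2*J*(2 + J) (M(J) = (2 + J)*(2*J) = 2*J*(2 + J))
Q(P) = 6 + P (Q(P) = P + 2*1*(2 + 1) = P + 2*1*3 = P + 6 = 6 + P)
X(270, Q(-C(-3, 5) + (1 - 3)))/331559 = 270/331559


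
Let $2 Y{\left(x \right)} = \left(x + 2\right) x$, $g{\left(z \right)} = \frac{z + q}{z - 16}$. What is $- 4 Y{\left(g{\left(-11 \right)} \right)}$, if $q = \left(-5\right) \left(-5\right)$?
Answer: $\frac{1120}{729} \approx 1.5364$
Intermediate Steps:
$q = 25$
$g{\left(z \right)} = \frac{25 + z}{-16 + z}$ ($g{\left(z \right)} = \frac{z + 25}{z - 16} = \frac{25 + z}{-16 + z}$)
$Y{\left(x \right)} = \frac{x \left(2 + x\right)}{2}$ ($Y{\left(x \right)} = \frac{\left(x + 2\right) x}{2} = \frac{\left(2 + x\right) x}{2} = \frac{x \left(2 + x\right)}{2}$)
$- 4 Y{\left(g{\left(-11 \right)} \right)} = - 4 \frac{\frac{25 - 11}{-16 - 11} \left(2 + \frac{25 - 11}{-16 - 11}\right)}{2} = - 4 \frac{\frac{1}{-27} \cdot 14 \left(2 + \frac{1}{-27} \cdot 14\right)}{2} = - 4 \frac{\left(- \frac{1}{27}\right) 14 \left(2 - \frac{14}{27}\right)}{2} = - 4 \cdot \frac{1}{2} \left(- \frac{14}{27}\right) \left(2 - \frac{14}{27}\right) = - 4 \cdot \frac{1}{2} \left(- \frac{14}{27}\right) \frac{40}{27} = \left(-4\right) \left(- \frac{280}{729}\right) = \frac{1120}{729}$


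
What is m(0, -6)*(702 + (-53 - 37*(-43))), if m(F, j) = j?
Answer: -13440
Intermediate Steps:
m(0, -6)*(702 + (-53 - 37*(-43))) = -6*(702 + (-53 - 37*(-43))) = -6*(702 + (-53 + 1591)) = -6*(702 + 1538) = -6*2240 = -13440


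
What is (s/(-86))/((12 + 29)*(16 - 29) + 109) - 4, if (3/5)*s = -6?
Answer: -72933/18232 ≈ -4.0003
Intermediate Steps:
s = -10 (s = (5/3)*(-6) = -10)
(s/(-86))/((12 + 29)*(16 - 29) + 109) - 4 = (-10/(-86))/((12 + 29)*(16 - 29) + 109) - 4 = (-10*(-1/86))/(41*(-13) + 109) - 4 = 5/(43*(-533 + 109)) - 4 = (5/43)/(-424) - 4 = (5/43)*(-1/424) - 4 = -5/18232 - 4 = -72933/18232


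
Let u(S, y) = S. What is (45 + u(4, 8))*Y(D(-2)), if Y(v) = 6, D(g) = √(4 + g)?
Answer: 294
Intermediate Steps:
(45 + u(4, 8))*Y(D(-2)) = (45 + 4)*6 = 49*6 = 294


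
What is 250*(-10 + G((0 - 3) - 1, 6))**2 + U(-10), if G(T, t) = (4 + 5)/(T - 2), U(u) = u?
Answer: 66105/2 ≈ 33053.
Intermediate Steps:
G(T, t) = 9/(-2 + T)
250*(-10 + G((0 - 3) - 1, 6))**2 + U(-10) = 250*(-10 + 9/(-2 + ((0 - 3) - 1)))**2 - 10 = 250*(-10 + 9/(-2 + (-3 - 1)))**2 - 10 = 250*(-10 + 9/(-2 - 4))**2 - 10 = 250*(-10 + 9/(-6))**2 - 10 = 250*(-10 + 9*(-1/6))**2 - 10 = 250*(-10 - 3/2)**2 - 10 = 250*(-23/2)**2 - 10 = 250*(529/4) - 10 = 66125/2 - 10 = 66105/2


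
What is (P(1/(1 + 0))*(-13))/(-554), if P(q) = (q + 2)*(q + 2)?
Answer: 117/554 ≈ 0.21119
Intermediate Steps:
P(q) = (2 + q)² (P(q) = (2 + q)*(2 + q) = (2 + q)²)
(P(1/(1 + 0))*(-13))/(-554) = ((2 + 1/(1 + 0))²*(-13))/(-554) = ((2 + 1/1)²*(-13))*(-1/554) = ((2 + 1)²*(-13))*(-1/554) = (3²*(-13))*(-1/554) = (9*(-13))*(-1/554) = -117*(-1/554) = 117/554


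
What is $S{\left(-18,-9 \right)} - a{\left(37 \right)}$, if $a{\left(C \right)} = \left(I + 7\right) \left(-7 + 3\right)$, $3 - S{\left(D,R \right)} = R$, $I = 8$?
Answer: $72$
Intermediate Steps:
$S{\left(D,R \right)} = 3 - R$
$a{\left(C \right)} = -60$ ($a{\left(C \right)} = \left(8 + 7\right) \left(-7 + 3\right) = 15 \left(-4\right) = -60$)
$S{\left(-18,-9 \right)} - a{\left(37 \right)} = \left(3 - -9\right) - -60 = \left(3 + 9\right) + 60 = 12 + 60 = 72$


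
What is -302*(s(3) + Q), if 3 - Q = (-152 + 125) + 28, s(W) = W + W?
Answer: -2416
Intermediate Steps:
s(W) = 2*W
Q = 2 (Q = 3 - ((-152 + 125) + 28) = 3 - (-27 + 28) = 3 - 1*1 = 3 - 1 = 2)
-302*(s(3) + Q) = -302*(2*3 + 2) = -302*(6 + 2) = -302*8 = -2416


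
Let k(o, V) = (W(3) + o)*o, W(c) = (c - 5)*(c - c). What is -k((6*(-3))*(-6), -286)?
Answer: -11664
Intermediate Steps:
W(c) = 0 (W(c) = (-5 + c)*0 = 0)
k(o, V) = o² (k(o, V) = (0 + o)*o = o*o = o²)
-k((6*(-3))*(-6), -286) = -((6*(-3))*(-6))² = -(-18*(-6))² = -1*108² = -1*11664 = -11664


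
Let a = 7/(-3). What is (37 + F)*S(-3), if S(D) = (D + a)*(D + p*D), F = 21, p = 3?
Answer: 3712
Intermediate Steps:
a = -7/3 (a = 7*(-⅓) = -7/3 ≈ -2.3333)
S(D) = 4*D*(-7/3 + D) (S(D) = (D - 7/3)*(D + 3*D) = (-7/3 + D)*(4*D) = 4*D*(-7/3 + D))
(37 + F)*S(-3) = (37 + 21)*((4/3)*(-3)*(-7 + 3*(-3))) = 58*((4/3)*(-3)*(-7 - 9)) = 58*((4/3)*(-3)*(-16)) = 58*64 = 3712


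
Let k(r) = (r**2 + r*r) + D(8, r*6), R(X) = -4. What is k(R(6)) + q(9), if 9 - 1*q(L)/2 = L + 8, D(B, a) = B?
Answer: 24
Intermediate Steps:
k(r) = 8 + 2*r**2 (k(r) = (r**2 + r*r) + 8 = (r**2 + r**2) + 8 = 2*r**2 + 8 = 8 + 2*r**2)
q(L) = 2 - 2*L (q(L) = 18 - 2*(L + 8) = 18 - 2*(8 + L) = 18 + (-16 - 2*L) = 2 - 2*L)
k(R(6)) + q(9) = (8 + 2*(-4)**2) + (2 - 2*9) = (8 + 2*16) + (2 - 18) = (8 + 32) - 16 = 40 - 16 = 24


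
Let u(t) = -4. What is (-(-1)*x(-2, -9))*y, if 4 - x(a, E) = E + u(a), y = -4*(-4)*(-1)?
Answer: -272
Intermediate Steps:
y = -16 (y = 16*(-1) = -16)
x(a, E) = 8 - E (x(a, E) = 4 - (E - 4) = 4 - (-4 + E) = 4 + (4 - E) = 8 - E)
(-(-1)*x(-2, -9))*y = -(-1)*(8 - 1*(-9))*(-16) = -(-1)*(8 + 9)*(-16) = -(-1)*17*(-16) = -1*(-17)*(-16) = 17*(-16) = -272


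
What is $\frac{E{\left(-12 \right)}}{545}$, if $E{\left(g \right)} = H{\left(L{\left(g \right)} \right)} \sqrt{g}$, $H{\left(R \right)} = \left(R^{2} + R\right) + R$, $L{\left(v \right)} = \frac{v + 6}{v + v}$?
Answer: $\frac{9 i \sqrt{3}}{4360} \approx 0.0035753 i$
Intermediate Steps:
$L{\left(v \right)} = \frac{6 + v}{2 v}$
$H{\left(R \right)} = R^{2} + 2 R$ ($H{\left(R \right)} = \left(R + R^{2}\right) + R = R^{2} + 2 R$)
$E{\left(g \right)} = \frac{\left(2 + \frac{6 + g}{2 g}\right) \left(6 + g\right)}{2 \sqrt{g}}$ ($E{\left(g \right)} = \frac{6 + g}{2 g} \left(2 + \frac{6 + g}{2 g}\right) \sqrt{g} = \frac{\left(2 + \frac{6 + g}{2 g}\right) \left(6 + g\right)}{2 g} \sqrt{g} = \frac{\left(2 + \frac{6 + g}{2 g}\right) \left(6 + g\right)}{2 \sqrt{g}}$)
$\frac{E{\left(-12 \right)}}{545} = \frac{\frac{1}{4} \frac{1}{\left(-24\right) i \sqrt{3}} \left(6 - 12\right) \left(6 + 5 \left(-12\right)\right)}{545} = \frac{1}{4} \frac{i \sqrt{3}}{72} \left(-6\right) \left(6 - 60\right) \frac{1}{545} = \frac{1}{4} \frac{i \sqrt{3}}{72} \left(-6\right) \left(-54\right) \frac{1}{545} = \frac{9 i \sqrt{3}}{8} \cdot \frac{1}{545} = \frac{9 i \sqrt{3}}{4360}$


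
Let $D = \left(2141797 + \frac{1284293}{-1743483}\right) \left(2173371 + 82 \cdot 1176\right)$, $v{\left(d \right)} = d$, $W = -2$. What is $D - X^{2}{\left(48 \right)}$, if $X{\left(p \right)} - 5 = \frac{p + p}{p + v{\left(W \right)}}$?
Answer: $\frac{1494577557581264768673}{307434169} \approx 4.8615 \cdot 10^{12}$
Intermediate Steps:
$X{\left(p \right)} = 5 + \frac{2 p}{-2 + p}$ ($X{\left(p \right)} = 5 + \frac{p + p}{p - 2} = 5 + \frac{2 p}{-2 + p}$)
$D = \frac{2825288388651617458}{581161}$ ($D = \left(2141797 + 1284293 \left(- \frac{1}{1743483}\right)\right) \left(2173371 + 96432\right) = \left(2141797 - \frac{1284293}{1743483}\right) 2269803 = \frac{3734185374658}{1743483} \cdot 2269803 = \frac{2825288388651617458}{581161} \approx 4.8615 \cdot 10^{12}$)
$D - X^{2}{\left(48 \right)} = \frac{2825288388651617458}{581161} - \left(\frac{-10 + 7 \cdot 48}{-2 + 48}\right)^{2} = \frac{2825288388651617458}{581161} - \left(\frac{-10 + 336}{46}\right)^{2} = \frac{2825288388651617458}{581161} - \left(\frac{1}{46} \cdot 326\right)^{2} = \frac{2825288388651617458}{581161} - \left(\frac{163}{23}\right)^{2} = \frac{2825288388651617458}{581161} - \frac{26569}{529} = \frac{1494577557581264768673}{307434169}$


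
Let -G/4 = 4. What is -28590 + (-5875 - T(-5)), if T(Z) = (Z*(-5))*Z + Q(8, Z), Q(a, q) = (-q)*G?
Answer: -34260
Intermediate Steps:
G = -16 (G = -4*4 = -16)
Q(a, q) = 16*q (Q(a, q) = -q*(-16) = 16*q)
T(Z) = -5*Z² + 16*Z (T(Z) = (Z*(-5))*Z + 16*Z = (-5*Z)*Z + 16*Z = -5*Z² + 16*Z)
-28590 + (-5875 - T(-5)) = -28590 + (-5875 - (-5)*(16 - 5*(-5))) = -28590 + (-5875 - (-5)*(16 + 25)) = -28590 + (-5875 - (-5)*41) = -28590 + (-5875 - 1*(-205)) = -28590 + (-5875 + 205) = -28590 - 5670 = -34260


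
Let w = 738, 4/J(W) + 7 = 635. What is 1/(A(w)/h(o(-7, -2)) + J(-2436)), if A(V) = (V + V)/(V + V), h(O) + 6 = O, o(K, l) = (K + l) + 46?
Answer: 4867/188 ≈ 25.888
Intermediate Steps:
o(K, l) = 46 + K + l
h(O) = -6 + O
J(W) = 1/157 (J(W) = 4/(-7 + 635) = 4/628 = 4*(1/628) = 1/157)
A(V) = 1 (A(V) = (2*V)/((2*V)) = (2*V)*(1/(2*V)) = 1)
1/(A(w)/h(o(-7, -2)) + J(-2436)) = 1/(1/(-6 + (46 - 7 - 2)) + 1/157) = 1/(1/(-6 + 37) + 1/157) = 1/(1/31 + 1/157) = 1/(188/4867) = 4867/188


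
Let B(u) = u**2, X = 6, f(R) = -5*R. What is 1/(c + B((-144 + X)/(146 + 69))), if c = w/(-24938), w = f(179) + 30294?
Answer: -1152759050/884049503 ≈ -1.3040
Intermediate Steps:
w = 29399 (w = -5*179 + 30294 = -895 + 30294 = 29399)
c = -29399/24938 (c = 29399/(-24938) = 29399*(-1/24938) = -29399/24938 ≈ -1.1789)
1/(c + B((-144 + X)/(146 + 69))) = 1/(-29399/24938 + ((-144 + 6)/(146 + 69))**2) = 1/(-29399/24938 + (-138/215)**2) = 1/(-29399/24938 + 19044/46225) = 1/(-884049503/1152759050) = -1152759050/884049503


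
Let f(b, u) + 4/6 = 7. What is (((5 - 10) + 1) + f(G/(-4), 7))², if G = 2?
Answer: 49/9 ≈ 5.4444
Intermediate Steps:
f(b, u) = 19/3 (f(b, u) = -⅔ + 7 = 19/3)
(((5 - 10) + 1) + f(G/(-4), 7))² = (((5 - 10) + 1) + 19/3)² = ((-5 + 1) + 19/3)² = (-4 + 19/3)² = (7/3)² = 49/9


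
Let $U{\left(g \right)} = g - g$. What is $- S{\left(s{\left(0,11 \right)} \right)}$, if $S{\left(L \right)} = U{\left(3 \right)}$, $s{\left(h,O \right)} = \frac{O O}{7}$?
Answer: $0$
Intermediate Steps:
$s{\left(h,O \right)} = \frac{O^{2}}{7}$ ($s{\left(h,O \right)} = O^{2} \cdot \frac{1}{7} = \frac{O^{2}}{7}$)
$U{\left(g \right)} = 0$
$S{\left(L \right)} = 0$
$- S{\left(s{\left(0,11 \right)} \right)} = \left(-1\right) 0 = 0$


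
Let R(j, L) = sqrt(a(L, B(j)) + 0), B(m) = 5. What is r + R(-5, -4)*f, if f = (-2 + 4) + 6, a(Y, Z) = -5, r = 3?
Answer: 3 + 8*I*sqrt(5) ≈ 3.0 + 17.889*I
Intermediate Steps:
R(j, L) = I*sqrt(5) (R(j, L) = sqrt(-5 + 0) = sqrt(-5) = I*sqrt(5))
f = 8 (f = 2 + 6 = 8)
r + R(-5, -4)*f = 3 + (I*sqrt(5))*8 = 3 + 8*I*sqrt(5)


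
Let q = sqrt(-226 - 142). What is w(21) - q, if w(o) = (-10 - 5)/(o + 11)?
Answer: -15/32 - 4*I*sqrt(23) ≈ -0.46875 - 19.183*I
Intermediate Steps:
w(o) = -15/(11 + o)
q = 4*I*sqrt(23) (q = sqrt(-368) = 4*I*sqrt(23) ≈ 19.183*I)
w(21) - q = -15/(11 + 21) - 4*I*sqrt(23) = -15/32 - 4*I*sqrt(23)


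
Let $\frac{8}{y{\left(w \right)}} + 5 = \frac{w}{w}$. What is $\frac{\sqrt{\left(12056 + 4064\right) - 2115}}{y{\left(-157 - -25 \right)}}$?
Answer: $- \frac{\sqrt{14005}}{2} \approx -59.171$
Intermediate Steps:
$y{\left(w \right)} = -2$ ($y{\left(w \right)} = \frac{8}{-5 + \frac{w}{w}} = \frac{8}{-5 + 1} = \frac{8}{-4} = 8 \left(- \frac{1}{4}\right) = -2$)
$\frac{\sqrt{\left(12056 + 4064\right) - 2115}}{y{\left(-157 - -25 \right)}} = \frac{\sqrt{\left(12056 + 4064\right) - 2115}}{-2} = \sqrt{16120 - 2115} \left(- \frac{1}{2}\right) = \sqrt{14005} \left(- \frac{1}{2}\right) = - \frac{\sqrt{14005}}{2}$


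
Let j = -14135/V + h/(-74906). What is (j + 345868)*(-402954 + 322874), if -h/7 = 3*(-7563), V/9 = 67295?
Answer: -224782170586237880/8115777 ≈ -2.7697e+10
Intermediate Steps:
V = 605655 (V = 9*67295 = 605655)
h = 158823 (h = -21*(-7563) = -7*(-22689) = 158823)
j = -452329025/211010202 (j = -14135/605655 + 158823/(-74906) = -14135*1/605655 + 158823*(-1/74906) = -2827/121131 - 158823/74906 = -452329025/211010202 ≈ -2.1436)
(j + 345868)*(-402954 + 322874) = (-452329025/211010202 + 345868)*(-402954 + 322874) = (72981224216311/211010202)*(-80080) = -224782170586237880/8115777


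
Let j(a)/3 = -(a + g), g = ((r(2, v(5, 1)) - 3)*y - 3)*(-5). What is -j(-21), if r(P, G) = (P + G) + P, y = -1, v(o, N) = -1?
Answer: -18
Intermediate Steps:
r(P, G) = G + 2*P (r(P, G) = (G + P) + P = G + 2*P)
g = 15 (g = (((-1 + 2*2) - 3)*(-1) - 3)*(-5) = (((-1 + 4) - 3)*(-1) - 3)*(-5) = ((3 - 3)*(-1) - 3)*(-5) = (0*(-1) - 3)*(-5) = (0 - 3)*(-5) = -3*(-5) = 15)
j(a) = -45 - 3*a (j(a) = 3*(-(a + 15)) = 3*(-(15 + a)) = 3*(-15 - a) = -45 - 3*a)
-j(-21) = -(-45 - 3*(-21)) = -(-45 + 63) = -1*18 = -18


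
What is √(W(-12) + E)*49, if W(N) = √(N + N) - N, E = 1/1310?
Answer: 49*√(20594510 + 3432200*I*√6)/1310 ≈ 173.11 + 33.973*I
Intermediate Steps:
E = 1/1310 ≈ 0.00076336
W(N) = -N + √2*√N (W(N) = √(2*N) - N = √2*√N - N = -N + √2*√N)
√(W(-12) + E)*49 = √((-1*(-12) + √2*√(-12)) + 1/1310)*49 = √((12 + √2*(2*I*√3)) + 1/1310)*49 = √((12 + 2*I*√6) + 1/1310)*49 = √(15721/1310 + 2*I*√6)*49 = 49*√(15721/1310 + 2*I*√6)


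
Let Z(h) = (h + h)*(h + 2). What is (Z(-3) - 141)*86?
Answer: -11610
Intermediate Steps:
Z(h) = 2*h*(2 + h) (Z(h) = (2*h)*(2 + h) = 2*h*(2 + h))
(Z(-3) - 141)*86 = (2*(-3)*(2 - 3) - 141)*86 = (2*(-3)*(-1) - 141)*86 = (6 - 141)*86 = -135*86 = -11610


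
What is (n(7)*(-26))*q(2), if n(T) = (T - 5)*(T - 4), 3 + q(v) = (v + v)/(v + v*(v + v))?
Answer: 2028/5 ≈ 405.60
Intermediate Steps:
q(v) = -3 + 2*v/(v + 2*v²) (q(v) = -3 + (v + v)/(v + v*(v + v)) = -3 + (2*v)/(v + v*(2*v)) = -3 + (2*v)/(v + 2*v²) = -3 + 2*v/(v + 2*v²))
n(T) = (-5 + T)*(-4 + T)
(n(7)*(-26))*q(2) = ((20 + 7² - 9*7)*(-26))*((-1 - 6*2)/(1 + 2*2)) = ((20 + 49 - 63)*(-26))*((-1 - 12)/(1 + 4)) = (6*(-26))*(-13/5) = -156*(-13)/5 = -156*(-13/5) = 2028/5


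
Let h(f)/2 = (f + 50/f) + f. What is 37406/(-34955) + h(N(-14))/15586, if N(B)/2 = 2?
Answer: -581576761/544808630 ≈ -1.0675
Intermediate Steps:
N(B) = 4 (N(B) = 2*2 = 4)
h(f) = 4*f + 100/f (h(f) = 2*((f + 50/f) + f) = 2*(2*f + 50/f) = 4*f + 100/f)
37406/(-34955) + h(N(-14))/15586 = 37406/(-34955) + (4*4 + 100/4)/15586 = 37406*(-1/34955) + (16 + 100*(¼))*(1/15586) = -37406/34955 + (16 + 25)*(1/15586) = -37406/34955 + 41*(1/15586) = -37406/34955 + 41/15586 = -581576761/544808630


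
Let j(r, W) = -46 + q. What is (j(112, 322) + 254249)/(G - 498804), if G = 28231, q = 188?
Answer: -13389/24767 ≈ -0.54060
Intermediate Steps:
j(r, W) = 142 (j(r, W) = -46 + 188 = 142)
(j(112, 322) + 254249)/(G - 498804) = (142 + 254249)/(28231 - 498804) = 254391/(-470573) = 254391*(-1/470573) = -13389/24767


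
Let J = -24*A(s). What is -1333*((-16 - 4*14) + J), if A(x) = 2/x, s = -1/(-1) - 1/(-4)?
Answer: 735816/5 ≈ 1.4716e+5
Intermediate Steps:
s = 5/4 (s = -1*(-1) - 1*(-¼) = 1 + ¼ = 5/4 ≈ 1.2500)
J = -192/5 (J = -48/5/4 = -48*4/5 = -24*8/5 = -192/5 ≈ -38.400)
-1333*((-16 - 4*14) + J) = -1333*((-16 - 4*14) - 192/5) = -1333*((-16 - 56) - 192/5) = -1333*(-72 - 192/5) = -1333*(-552/5) = 735816/5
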